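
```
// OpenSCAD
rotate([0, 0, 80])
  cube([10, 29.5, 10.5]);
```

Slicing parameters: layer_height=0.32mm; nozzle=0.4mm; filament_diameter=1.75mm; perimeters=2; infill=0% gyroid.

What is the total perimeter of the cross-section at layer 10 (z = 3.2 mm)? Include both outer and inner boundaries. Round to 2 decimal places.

At z = 3.2 mm: the cube is present — its section is the full 10×29.5 rectangle (perimeter 79.00 mm); (rotated 80° about Z; rotation is an isometry so areas/perimeters/island counts are preserved). Overall, the cross-section is a single solid region. Total boundary length (outer) = 79.00 mm.

79.00 mm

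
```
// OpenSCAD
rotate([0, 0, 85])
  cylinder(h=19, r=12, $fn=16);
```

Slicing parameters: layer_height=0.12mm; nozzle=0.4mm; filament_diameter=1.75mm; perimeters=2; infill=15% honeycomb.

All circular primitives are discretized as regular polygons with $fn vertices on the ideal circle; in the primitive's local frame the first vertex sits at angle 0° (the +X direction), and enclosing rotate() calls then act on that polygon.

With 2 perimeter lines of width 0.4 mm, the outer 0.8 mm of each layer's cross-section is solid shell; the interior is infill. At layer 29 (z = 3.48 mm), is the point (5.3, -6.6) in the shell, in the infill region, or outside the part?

infill

At z = 3.48 mm: the cylinder: section is a regular 16-gon, circumradius r=12; (whole slice rotated 85° about Z — lengths, areas and connectivity unchanged). Overall, the cross-section is a single solid region. Undo the 85° rotation: the query point maps to (-6.113, -5.855) in the un-rotated model frame. The nearest boundary edge runs (-11.09, -4.59)→(-8.49, -8.49); distance from the point to it = 3.43 mm. The point is inside the cross-section and 3.43 mm from the nearest boundary — more than the 0.8 mm shell width (2 × 0.4), so it's in the infill interior.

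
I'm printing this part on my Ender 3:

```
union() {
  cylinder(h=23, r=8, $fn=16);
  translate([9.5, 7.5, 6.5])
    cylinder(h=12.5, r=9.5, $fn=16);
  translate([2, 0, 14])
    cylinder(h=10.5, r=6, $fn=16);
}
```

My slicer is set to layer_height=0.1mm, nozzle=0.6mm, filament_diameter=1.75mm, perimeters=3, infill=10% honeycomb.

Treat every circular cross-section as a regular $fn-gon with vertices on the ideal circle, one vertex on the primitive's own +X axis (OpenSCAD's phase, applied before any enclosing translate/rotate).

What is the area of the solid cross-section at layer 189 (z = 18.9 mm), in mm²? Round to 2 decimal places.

At z = 18.9 mm: the r=8 cylinder contributes a regular 16-gon of circumradius 8 (area = (16/2)·8.000²·sin(360°/16) = 195.93 mm²); the r=9.5 cylinder at (9.5, 7.5) gives a regular 16-gon of circumradius 9.5 (constant along its height) (area = (16/2)·9.500²·sin(360°/16) = 276.30 mm²); the r=6 cylinder at (2, 0) contributes a regular 16-gon of circumradius 6 (area = (16/2)·6.000²·sin(360°/16) = 110.21 mm²); Combining (union): the regions partially overlap — summed areas 582.44 mm² minus the doubly-counted overlap 153.94 mm² gives 428.50 mm² — area = 428.50 mm². Overall, the cross-section is a single solid region. Net area = 428.50 mm².

428.50 mm²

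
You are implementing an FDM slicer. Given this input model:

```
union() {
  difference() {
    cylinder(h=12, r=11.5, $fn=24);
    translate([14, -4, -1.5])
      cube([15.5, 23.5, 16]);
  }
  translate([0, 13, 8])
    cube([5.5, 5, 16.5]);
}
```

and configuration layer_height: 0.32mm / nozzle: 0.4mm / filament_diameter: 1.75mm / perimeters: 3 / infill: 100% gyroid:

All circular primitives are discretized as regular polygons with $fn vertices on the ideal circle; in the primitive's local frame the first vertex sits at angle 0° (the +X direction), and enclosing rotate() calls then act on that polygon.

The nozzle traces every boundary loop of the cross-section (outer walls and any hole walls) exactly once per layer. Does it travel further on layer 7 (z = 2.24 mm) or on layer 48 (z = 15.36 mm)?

Layer 7 (z = 2.24): the r=11.5 cylinder contributes a regular 24-gon of circumradius 11.5 (perimeter = 2·24·11.500·sin(180°/24) = 72.05 mm); the 15.5×23.5 cube at (14, -4) contributes its full rectangle (perimeter 78.00 mm); Taking the first minus the rest: starting from the r=11.5 cylinder, the 15.5×23.5 cube at (14, -4) misses the remaining region (no effect) — boundary = 72.05 mm; the cube at (0, 13) is not intersected at this z (z outside [8, 24.5]); Taking the union: only the result so far is present, so the union is just that shape — boundary = 72.05 mm. So its perimeter = 72.05 mm. Layer 48 (z = 15.36): the cylinder is absent (z outside [0, 12]); the cube at (14, -4) does not reach this height (z outside [-1.5, 14.5]); Taking the first minus the rest: the first operand is absent here, so nothing remains; the cube at (0, 13) (footprint 5.5×5) is included at this height (perimeter 21.00 mm); Taking the union: only the 5.5×5 cube at (0, 13) is present, so the union is just that shape — boundary = 21.00 mm. So its perimeter = 21.00 mm. Layer 7 is larger (72.05 vs 21.00 mm).

layer 7 (z = 2.24 mm)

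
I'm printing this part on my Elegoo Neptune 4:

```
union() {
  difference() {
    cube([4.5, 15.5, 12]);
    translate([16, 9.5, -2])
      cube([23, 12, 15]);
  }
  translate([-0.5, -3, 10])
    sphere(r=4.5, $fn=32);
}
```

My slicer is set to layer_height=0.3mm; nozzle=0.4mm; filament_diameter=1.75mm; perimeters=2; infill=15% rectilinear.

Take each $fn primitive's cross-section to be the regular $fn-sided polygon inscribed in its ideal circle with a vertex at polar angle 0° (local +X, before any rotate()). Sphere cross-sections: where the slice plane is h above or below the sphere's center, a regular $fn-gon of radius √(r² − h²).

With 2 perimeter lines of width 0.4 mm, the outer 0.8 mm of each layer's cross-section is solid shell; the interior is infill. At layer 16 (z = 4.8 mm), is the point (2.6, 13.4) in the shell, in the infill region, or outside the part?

At z = 4.8 mm: the cube is present — its section is the full 4.5×15.5 rectangle; the 23×12 cube at (16, 9.5) contributes its full rectangle; Subtracting the remaining from the first: starting from the 4.5×15.5 cube, the 23×12 cube at (16, 9.5) misses the remaining region (no effect) — 1 connected region; the sphere at (-0.5, -3) does not reach this height (|z−center|=5.200 > r=4.5); Combining (union): only that combined region is present, so the union is just that shape — 1 connected region. Overall, the cross-section is a single solid region. The nearest boundary edge runs (4.50, 15.50)→(4.50, 0.00); distance from the point to it = 1.90 mm. The point is inside the cross-section and 1.90 mm from the nearest boundary — more than the 0.8 mm shell width (2 × 0.4), so it's in the infill interior.

infill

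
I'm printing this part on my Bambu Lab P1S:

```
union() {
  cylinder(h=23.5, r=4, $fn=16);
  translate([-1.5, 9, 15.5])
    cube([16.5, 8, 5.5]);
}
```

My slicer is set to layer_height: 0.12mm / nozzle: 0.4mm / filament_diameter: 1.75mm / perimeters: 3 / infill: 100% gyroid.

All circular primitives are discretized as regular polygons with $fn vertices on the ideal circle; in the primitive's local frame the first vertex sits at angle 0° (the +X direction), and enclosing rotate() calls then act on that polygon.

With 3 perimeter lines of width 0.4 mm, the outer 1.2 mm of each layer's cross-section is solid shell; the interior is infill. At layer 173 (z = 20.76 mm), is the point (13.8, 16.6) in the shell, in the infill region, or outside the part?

shell

At z = 20.76 mm: the cylinder: section is a regular 16-gon, circumradius r=4; the cube at (-1.5, 9) (footprint 16.5×8) is included at this height; Merging all regions: the 2 present regions are separate (no shared area or edge), so areas and boundary lengths simply add and each stays a separate island — 2 connected regions. Overall, the cross-section has 2 separate islands. The nearest boundary edge runs (-1.50, 17.00)→(15.00, 17.00); distance from the point to it = 0.40 mm. (Shell/infill is judged within the island containing the point — the largest one.) The point is inside the cross-section, 0.40 mm from the nearest boundary — within the 1.2 mm shell band (3 × 0.4).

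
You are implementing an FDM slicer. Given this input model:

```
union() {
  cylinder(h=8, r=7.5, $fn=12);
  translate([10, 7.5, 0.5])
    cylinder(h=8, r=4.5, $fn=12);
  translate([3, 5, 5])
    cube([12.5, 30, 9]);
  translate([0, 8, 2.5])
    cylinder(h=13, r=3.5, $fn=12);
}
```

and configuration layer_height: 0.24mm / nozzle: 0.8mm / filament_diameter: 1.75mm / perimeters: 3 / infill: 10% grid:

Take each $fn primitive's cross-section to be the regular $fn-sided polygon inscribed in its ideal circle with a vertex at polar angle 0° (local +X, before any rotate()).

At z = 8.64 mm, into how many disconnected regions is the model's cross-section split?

1

At z = 8.64 mm: the cylinder does not reach this height (z outside [0, 8]); the cylinder at (10, 7.5) is absent (z outside [0.5, 8.5]); the cube at (3, 5) is present — its section is the full 12.5×30 rectangle; the cylinder at (0, 8): section is a regular 12-gon, circumradius r=3.5; Taking the union: the regions partially overlap (shared area 0.93 mm²), so overlapping operands fuse into one piece — 1 connected region. The result has 1 disconnected region.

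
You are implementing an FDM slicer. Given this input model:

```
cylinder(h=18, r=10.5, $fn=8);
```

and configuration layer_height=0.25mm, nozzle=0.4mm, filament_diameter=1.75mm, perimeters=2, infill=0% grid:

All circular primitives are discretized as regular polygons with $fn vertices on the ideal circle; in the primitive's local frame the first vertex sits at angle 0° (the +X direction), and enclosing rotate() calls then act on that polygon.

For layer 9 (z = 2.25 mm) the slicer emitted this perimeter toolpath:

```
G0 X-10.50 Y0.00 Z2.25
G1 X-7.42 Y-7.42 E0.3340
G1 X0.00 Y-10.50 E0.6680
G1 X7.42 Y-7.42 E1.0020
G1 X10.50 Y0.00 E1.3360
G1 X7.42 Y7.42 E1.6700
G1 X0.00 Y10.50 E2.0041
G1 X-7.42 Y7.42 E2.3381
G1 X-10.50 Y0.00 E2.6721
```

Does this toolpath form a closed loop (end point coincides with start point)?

yes

Start point (G0): (-10.50, 0.00). End point (last G1): the path returns to the start — closed.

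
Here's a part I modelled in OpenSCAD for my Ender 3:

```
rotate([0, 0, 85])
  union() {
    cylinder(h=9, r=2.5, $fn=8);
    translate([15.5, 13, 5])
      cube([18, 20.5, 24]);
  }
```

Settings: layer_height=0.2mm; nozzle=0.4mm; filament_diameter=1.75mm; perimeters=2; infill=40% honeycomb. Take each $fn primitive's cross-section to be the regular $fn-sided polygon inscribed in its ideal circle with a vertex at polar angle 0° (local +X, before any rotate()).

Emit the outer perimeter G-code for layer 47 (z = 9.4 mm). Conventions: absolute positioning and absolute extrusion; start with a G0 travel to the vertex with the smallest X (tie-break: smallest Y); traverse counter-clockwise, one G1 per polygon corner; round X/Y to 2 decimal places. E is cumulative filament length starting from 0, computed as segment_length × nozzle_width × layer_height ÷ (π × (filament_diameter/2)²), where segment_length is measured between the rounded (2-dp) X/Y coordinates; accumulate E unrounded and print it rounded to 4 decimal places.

G0 X-32.02 Y18.36 Z9.40
G1 X-11.60 Y16.57 E0.6818
G1 X-10.03 Y34.51 E1.2807
G1 X-30.45 Y36.29 E1.9625
G1 X-32.02 Y18.36 E2.5611

At z = 9.4 mm: the cylinder is not intersected at this z (z outside [0, 9]); the cube at (15.5, 13) is present — its section is the full 18×20.5 rectangle; Combining (union): only the 18×20.5 cube at (15.5, 13) is present, so the union is just that shape — 1 connected region; (rotated 85° about Z; rotation is an isometry so areas/perimeters/island counts are preserved). The outline is a single polygon with 4 vertices. Extrusion per mm of travel: 0.4 × 0.2 / (π × 0.875²) = 0.033260. Accumulating E over each segment gives final E = 2.5611.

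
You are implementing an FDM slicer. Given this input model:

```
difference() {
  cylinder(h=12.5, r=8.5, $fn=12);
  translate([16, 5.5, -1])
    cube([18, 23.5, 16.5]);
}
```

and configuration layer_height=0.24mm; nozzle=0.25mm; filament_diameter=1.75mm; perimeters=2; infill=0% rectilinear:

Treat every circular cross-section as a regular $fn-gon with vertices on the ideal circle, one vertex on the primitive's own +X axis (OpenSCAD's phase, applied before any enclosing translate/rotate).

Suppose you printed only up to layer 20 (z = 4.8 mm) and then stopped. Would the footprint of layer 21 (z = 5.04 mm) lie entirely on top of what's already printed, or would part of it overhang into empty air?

Compare the two slices. At z = 4.8: the cylinder: section is a regular 12-gon, circumradius r=8.5 (area = (12/2)·8.500²·sin(360°/12) = 216.75 mm²); the cube at (16, 5.5) is present — its section is the full 18×23.5 rectangle (area 423.00 mm²); Subtracting the remaining from the first: starting from the r=8.5 cylinder (216.75 mm²), the 18×23.5 cube at (16, 5.5) misses the remaining region (no effect) — area = 216.75 mm². At z = 5.04: the r=8.5 cylinder contributes a regular 12-gon of circumradius 8.5 (area = (12/2)·8.500²·sin(360°/12) = 216.75 mm²); the 18×23.5 cube at (16, 5.5) contributes its full rectangle (area 423.00 mm²); Subtracting the remaining from the first: starting from the r=8.5 cylinder (216.75 mm²), the 18×23.5 cube at (16, 5.5) misses the remaining region (no effect) — area = 216.75 mm². Checking containment: the cross-section at z = 5.04 is a subset of the cross-section at z = 4.8.

entirely on top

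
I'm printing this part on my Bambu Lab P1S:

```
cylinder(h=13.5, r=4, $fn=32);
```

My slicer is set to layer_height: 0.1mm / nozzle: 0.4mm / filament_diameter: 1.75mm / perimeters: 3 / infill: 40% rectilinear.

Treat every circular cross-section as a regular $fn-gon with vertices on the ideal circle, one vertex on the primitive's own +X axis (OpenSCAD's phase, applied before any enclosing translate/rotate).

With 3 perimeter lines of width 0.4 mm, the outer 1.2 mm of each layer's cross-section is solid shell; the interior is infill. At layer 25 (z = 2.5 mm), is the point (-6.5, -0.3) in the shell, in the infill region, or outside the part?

outside

At z = 2.5 mm: the r=4 cylinder gives a regular 32-gon of circumradius 4 (constant along its height). Overall, the cross-section is a single solid region. The nearest boundary edge runs (-4.00, 0.00)→(-3.92, -0.78); distance from the point to it = 2.52 mm. The point is not inside any of the regions above, so it lies outside the cross-section (2.52 mm from the nearest boundary).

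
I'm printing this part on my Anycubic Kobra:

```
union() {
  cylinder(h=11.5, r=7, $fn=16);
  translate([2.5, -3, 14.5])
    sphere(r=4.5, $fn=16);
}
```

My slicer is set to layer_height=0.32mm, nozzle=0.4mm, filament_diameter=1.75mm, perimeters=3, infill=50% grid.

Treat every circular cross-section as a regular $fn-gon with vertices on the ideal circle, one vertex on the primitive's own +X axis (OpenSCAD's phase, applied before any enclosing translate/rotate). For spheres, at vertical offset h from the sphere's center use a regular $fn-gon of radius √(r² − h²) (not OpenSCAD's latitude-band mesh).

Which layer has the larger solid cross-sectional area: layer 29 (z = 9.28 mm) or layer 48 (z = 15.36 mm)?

layer 29 (z = 9.28 mm)

Layer 29 (z = 9.28): the cylinder: section is a regular 16-gon, circumradius r=7 (area = (16/2)·7.000²·sin(360°/16) = 150.01 mm²); the sphere at (2.5, -3) is absent (|z−center|=5.220 > r=4.5); Merging all regions: only the r=7 cylinder is present, so the union is just that shape — area = 150.01 mm². So its area = 150.01 mm². Layer 48 (z = 15.36): the cylinder is absent (z outside [0, 11.5]); the r=4.5 sphere at (2.5, -3) slices to a regular 16-gon of circumradius 4.417 (√(r²−h²) with h=0.86 from center) (area = (16/2)·4.417²·sin(360°/16) = 59.73 mm²); Merging all regions: only the r=4.5 sphere at (2.5, -3) is present, so the union is just that shape — area = 59.73 mm². So its area = 59.73 mm². Layer 29 is larger (150.01 vs 59.73 mm²).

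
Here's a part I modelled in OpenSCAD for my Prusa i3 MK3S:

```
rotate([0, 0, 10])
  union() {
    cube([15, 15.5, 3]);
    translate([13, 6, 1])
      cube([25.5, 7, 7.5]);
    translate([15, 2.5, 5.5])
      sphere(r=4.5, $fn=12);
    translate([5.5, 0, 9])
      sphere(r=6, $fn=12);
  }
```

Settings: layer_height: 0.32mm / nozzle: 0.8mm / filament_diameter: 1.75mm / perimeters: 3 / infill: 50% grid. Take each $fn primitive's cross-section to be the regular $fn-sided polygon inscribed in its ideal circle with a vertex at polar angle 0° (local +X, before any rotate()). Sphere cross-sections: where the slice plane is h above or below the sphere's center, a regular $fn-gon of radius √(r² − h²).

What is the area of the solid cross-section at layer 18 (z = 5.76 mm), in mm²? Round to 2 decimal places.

At z = 5.76 mm: the cube is not intersected at this z (z outside [0, 3]); the cube at (13, 6) is present — its section is the full 25.5×7 rectangle (area 178.50 mm²); the sphere at (15, 2.5): section is a regular 12-gon, circumradius = √(r²−h²) = √(4.5²−0.26²) = 4.492 (area = (12/2)·4.492²·sin(360°/12) = 60.55 mm²); the r=6 sphere at (5.5, 0) contributes a regular 12-gon of circumradius √(6²−3.24²) = 5.050 (area = (12/2)·5.050²·sin(360°/12) = 76.51 mm²); Combining (union): the regions partially overlap — summed areas 315.55 mm² minus the doubly-counted overlap 3.08 mm² gives 312.48 mm² — area = 312.48 mm²; (rotated 10° about Z; rotation is an isometry so areas/perimeters/island counts are preserved). Overall, the cross-section has 2 separate islands. Net area = 312.48 mm².

312.48 mm²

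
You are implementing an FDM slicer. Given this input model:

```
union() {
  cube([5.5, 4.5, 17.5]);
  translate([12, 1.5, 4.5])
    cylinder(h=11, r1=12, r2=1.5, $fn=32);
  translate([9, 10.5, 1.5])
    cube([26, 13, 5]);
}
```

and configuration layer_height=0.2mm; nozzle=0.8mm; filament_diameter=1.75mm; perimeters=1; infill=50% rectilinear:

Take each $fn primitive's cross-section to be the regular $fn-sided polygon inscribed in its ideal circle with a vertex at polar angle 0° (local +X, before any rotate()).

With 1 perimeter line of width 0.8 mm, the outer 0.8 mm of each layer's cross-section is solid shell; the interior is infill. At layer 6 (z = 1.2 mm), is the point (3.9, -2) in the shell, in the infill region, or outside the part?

At z = 1.2 mm: the cube (footprint 5.5×4.5) is included at this height; the cone at (12, 1.5) is not intersected at this z (z outside [4.5, 15.5]); the cube at (9, 10.5) is not intersected at this z (z outside [1.5, 6.5]); Taking the union: only the 5.5×4.5 cube is present, so the union is just that shape — 1 connected region. Overall, the cross-section is a single solid region. The nearest boundary edge runs (0.00, 0.00)→(5.50, 0.00); distance from the point to it = 2.00 mm. The point is not inside any of the regions above, so it lies outside the cross-section (2.00 mm from the nearest boundary).

outside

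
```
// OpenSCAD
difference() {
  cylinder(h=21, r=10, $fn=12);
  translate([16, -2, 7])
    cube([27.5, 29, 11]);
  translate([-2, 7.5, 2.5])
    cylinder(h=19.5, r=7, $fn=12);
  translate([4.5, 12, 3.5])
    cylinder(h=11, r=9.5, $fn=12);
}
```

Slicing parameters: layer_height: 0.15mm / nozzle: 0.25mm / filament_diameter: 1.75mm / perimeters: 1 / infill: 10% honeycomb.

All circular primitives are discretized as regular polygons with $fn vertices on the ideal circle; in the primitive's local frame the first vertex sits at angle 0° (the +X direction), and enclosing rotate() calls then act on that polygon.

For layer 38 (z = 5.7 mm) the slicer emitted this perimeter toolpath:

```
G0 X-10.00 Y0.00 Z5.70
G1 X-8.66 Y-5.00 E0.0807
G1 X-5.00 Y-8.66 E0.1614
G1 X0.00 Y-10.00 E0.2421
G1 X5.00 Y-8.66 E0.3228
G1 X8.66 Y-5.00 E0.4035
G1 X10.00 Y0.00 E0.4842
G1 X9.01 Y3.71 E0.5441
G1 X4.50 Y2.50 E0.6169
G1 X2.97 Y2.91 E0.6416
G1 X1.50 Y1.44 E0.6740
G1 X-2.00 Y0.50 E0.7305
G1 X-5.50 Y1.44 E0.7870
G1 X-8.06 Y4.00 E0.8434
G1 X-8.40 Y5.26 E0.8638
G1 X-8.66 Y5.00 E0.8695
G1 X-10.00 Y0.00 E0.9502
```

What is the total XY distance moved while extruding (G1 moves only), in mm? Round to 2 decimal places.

Sum the Euclidean lengths of each G1 segment: total = 60.95 mm.

60.95 mm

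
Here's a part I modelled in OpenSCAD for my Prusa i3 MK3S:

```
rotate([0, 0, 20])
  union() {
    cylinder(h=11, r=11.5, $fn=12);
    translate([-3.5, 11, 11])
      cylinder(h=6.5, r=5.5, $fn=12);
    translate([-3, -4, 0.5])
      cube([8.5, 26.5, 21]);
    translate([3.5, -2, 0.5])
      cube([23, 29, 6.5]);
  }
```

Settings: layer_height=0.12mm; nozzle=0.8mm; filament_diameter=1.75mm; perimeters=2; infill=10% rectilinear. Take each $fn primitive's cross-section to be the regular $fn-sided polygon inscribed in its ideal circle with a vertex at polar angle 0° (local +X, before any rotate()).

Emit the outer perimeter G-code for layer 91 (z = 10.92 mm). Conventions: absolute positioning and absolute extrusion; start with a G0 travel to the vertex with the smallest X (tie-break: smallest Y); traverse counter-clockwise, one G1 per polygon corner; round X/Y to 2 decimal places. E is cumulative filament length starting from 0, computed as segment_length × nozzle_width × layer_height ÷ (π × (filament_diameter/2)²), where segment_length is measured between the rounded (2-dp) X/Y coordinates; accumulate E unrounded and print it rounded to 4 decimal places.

At z = 10.92 mm: the r=11.5 cylinder gives a regular 12-gon of circumradius 11.5 (constant along its height); the cylinder at (-3.5, 11) does not reach this height (z outside [11, 17.5]); the cube at (-3, -4) (footprint 8.5×26.5) is included at this height; the cube at (3.5, -2) is absent (z outside [0.5, 7]); Taking the union: the regions partially overlap (shared area 126.49 mm²), so overlapping operands fuse into one piece — 1 connected region; (rotated 20° about Z; rotation is an isometry so areas/perimeters/island counts are preserved). The outline is a single polygon with 15 vertices. Extrusion per mm of travel: 0.8 × 0.12 / (π × 0.875²) = 0.039912. Accumulating E over each segment gives final E = 3.8080.

G0 X-11.33 Y2.00 Z10.92
G1 X-10.81 Y-3.93 E0.2376
G1 X-7.39 Y-8.81 E0.4754
G1 X-2.00 Y-11.33 E0.7129
G1 X3.93 Y-10.81 E0.9505
G1 X8.81 Y-7.39 E1.1883
G1 X11.33 Y-2.00 E1.4258
G1 X10.81 Y3.93 E1.6634
G1 X7.39 Y8.81 E1.9012
G1 X2.00 Y11.33 E2.1387
G1 X1.74 Y11.30 E2.1492
G1 X-2.53 Y23.02 E2.6470
G1 X-10.51 Y20.12 E2.9859
G1 X-6.48 Y9.03 E3.4568
G1 X-8.81 Y7.39 E3.5706
G1 X-11.33 Y2.00 E3.8080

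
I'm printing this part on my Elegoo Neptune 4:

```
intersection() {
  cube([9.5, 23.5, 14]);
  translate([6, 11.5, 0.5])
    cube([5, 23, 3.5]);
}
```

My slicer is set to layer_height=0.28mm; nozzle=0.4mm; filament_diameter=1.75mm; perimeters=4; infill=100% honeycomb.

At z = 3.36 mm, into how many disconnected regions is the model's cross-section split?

1

At z = 3.36 mm: the cube is present — its section is the full 9.5×23.5 rectangle; the cube at (6, 11.5) is present — its section is the full 5×23 rectangle; After intersecting: the 5×23 cube at (6, 11.5) partially overlaps the 9.5×23.5 cube; clipping to the common part keeps 42.00 mm² — 1 connected region. The result has 1 disconnected region.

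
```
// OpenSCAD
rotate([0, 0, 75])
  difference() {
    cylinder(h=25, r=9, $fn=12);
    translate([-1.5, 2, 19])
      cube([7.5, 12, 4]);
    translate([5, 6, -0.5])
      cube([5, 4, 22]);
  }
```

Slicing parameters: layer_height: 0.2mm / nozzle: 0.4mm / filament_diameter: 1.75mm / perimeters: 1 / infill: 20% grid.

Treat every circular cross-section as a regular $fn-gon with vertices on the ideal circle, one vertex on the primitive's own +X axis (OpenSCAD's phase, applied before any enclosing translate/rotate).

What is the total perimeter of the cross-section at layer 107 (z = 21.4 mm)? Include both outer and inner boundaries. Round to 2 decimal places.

At z = 21.4 mm: the cylinder: section is a regular 12-gon, circumradius r=9 (perimeter = 2·12·9.000·sin(180°/12) = 55.90 mm); the cube at (-1.5, 2) (footprint 7.5×12) is included at this height (perimeter 39.00 mm); the cube at (5, 6) (footprint 5×4) is included at this height (perimeter 18.00 mm); After the difference (first − rest): starting from the r=9 cylinder, the 7.5×12 cube at (-1.5, 2) partially overlaps it — only the 46.55 mm² overlap (of its 90.00 mm²) is removed, clipping the outline; the 5×4 cube at (5, 6) partially overlaps it — only the 0.04 mm² overlap (of its 20.00 mm²) is removed, clipping the outline — boundary = 65.55 mm; (rotated 75° about Z; rotation is an isometry so areas/perimeters/island counts are preserved). Overall, the cross-section is a single solid region. Total boundary length (outer) = 65.55 mm.

65.55 mm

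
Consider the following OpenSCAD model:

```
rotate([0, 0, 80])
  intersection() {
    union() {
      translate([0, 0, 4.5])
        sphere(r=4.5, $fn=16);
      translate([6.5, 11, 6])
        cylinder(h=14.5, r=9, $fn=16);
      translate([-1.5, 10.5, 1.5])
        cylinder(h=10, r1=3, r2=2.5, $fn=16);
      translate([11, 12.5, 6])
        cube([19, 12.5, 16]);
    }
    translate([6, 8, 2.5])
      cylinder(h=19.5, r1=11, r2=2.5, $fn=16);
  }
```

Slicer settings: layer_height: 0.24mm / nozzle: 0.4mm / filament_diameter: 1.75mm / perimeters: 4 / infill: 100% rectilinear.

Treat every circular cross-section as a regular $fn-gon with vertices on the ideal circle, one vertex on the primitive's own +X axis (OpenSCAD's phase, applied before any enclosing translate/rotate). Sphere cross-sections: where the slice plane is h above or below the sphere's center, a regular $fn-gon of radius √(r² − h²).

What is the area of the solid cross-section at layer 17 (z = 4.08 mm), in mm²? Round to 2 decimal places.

At z = 4.08 mm: the sphere: section is a regular 16-gon, circumradius = √(r²−h²) = √(4.5²−0.42²) = 4.480 (area = (16/2)·4.480²·sin(360°/16) = 61.45 mm²); the cylinder at (6.5, 11) is not intersected at this z (z outside [6, 20.5]); the cone at (-1.5, 10.5): at t=0.258 of its height the radius interpolates to r₁+(r₂−r₁)t = 2.871, giving a regular 16-gon of that circumradius (area = (16/2)·2.871²·sin(360°/16) = 25.23 mm²); the cube at (11, 12.5) is absent (z outside [6, 22]); Combining (union): the 2 present regions are separate (no shared area or edge), so areas and boundary lengths simply add and each stays a separate island — area = 86.69 mm²; the cone at (6, 8) (r1=11→r2=2.5) has section circumradius 10.311 here — a regular 16-gon (area = (16/2)·10.311²·sin(360°/16) = 325.50 mm²); Taking the intersection: the cone at (6, 8) partially overlaps the result so far; clipping to the common part keeps 53.14 mm² — area = 53.14 mm²; (whole slice rotated 80° about Z — lengths, areas and connectivity unchanged). Overall, the cross-section has 2 separate islands. Net area = 53.14 mm².

53.14 mm²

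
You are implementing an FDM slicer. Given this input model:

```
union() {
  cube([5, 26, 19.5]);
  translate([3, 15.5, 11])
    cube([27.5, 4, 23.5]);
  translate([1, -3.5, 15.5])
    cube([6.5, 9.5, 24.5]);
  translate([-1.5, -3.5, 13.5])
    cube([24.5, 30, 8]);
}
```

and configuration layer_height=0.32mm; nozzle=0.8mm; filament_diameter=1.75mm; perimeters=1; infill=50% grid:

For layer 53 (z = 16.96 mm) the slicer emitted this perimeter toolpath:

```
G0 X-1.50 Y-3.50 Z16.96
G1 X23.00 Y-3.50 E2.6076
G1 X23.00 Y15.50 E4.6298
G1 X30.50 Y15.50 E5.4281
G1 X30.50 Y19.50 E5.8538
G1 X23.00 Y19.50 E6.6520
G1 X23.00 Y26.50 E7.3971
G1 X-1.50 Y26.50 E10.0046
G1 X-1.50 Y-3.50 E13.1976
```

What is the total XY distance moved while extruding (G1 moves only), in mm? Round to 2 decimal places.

124.00 mm

Sum the Euclidean lengths of each G1 segment: total = 124.00 mm.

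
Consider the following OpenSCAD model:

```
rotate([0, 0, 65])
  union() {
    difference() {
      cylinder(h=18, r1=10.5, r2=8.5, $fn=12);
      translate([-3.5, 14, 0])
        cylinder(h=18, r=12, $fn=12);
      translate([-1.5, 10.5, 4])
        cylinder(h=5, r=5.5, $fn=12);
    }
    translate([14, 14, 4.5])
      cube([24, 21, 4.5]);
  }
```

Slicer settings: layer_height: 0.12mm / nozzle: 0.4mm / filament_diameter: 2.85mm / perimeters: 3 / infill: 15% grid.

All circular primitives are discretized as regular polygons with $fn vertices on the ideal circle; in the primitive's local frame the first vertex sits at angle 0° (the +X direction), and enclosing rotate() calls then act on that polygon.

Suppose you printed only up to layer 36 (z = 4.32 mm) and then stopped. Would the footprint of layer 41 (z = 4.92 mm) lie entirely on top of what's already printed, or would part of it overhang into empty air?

Compare the two slices. At z = 4.32: the cone: at t=0.240 of its height the radius interpolates to r₁+(r₂−r₁)t = 10.020, giving a regular 12-gon of that circumradius (area = (12/2)·10.020²·sin(360°/12) = 301.20 mm²); the r=12 cylinder at (-3.5, 14) gives a regular 12-gon of circumradius 12 (constant along its height) (area = (12/2)·12.000²·sin(360°/12) = 432.00 mm²); the r=5.5 cylinder at (-1.5, 10.5) contributes a regular 12-gon of circumradius 5.5 (area = (12/2)·5.500²·sin(360°/12) = 90.75 mm²); Taking the first minus the rest: starting from the cone (301.20 mm²), the r=12 cylinder at (-3.5, 14) partially overlaps it — only the 77.77 mm² overlap (of its 432.00 mm²) is removed, clipping the outline; the r=5.5 cylinder at (-1.5, 10.5) misses the remaining region (no effect) — area = 223.43 mm²; the cube at (14, 14) does not reach this height (z outside [4.5, 9]); Merging all regions: only that combined region is present, so the union is just that shape — area = 223.43 mm²; (rotated 65° about Z; rotation is an isometry so areas/perimeters/island counts are preserved). At z = 4.92: the cone contributes a regular 12-gon of circumradius 9.953 (interpolated between r1=10.5 and r2=8.5 at t=0.273) (area = (12/2)·9.953²·sin(360°/12) = 297.21 mm²); the cylinder at (-3.5, 14): section is a regular 12-gon, circumradius r=12 (area = (12/2)·12.000²·sin(360°/12) = 432.00 mm²); the cylinder at (-1.5, 10.5): section is a regular 12-gon, circumradius r=5.5 (area = (12/2)·5.500²·sin(360°/12) = 90.75 mm²); Taking the first minus the rest: starting from the cone (297.21 mm²), the r=12 cylinder at (-3.5, 14) partially overlaps it — only the 76.55 mm² overlap (of its 432.00 mm²) is removed, clipping the outline; the r=5.5 cylinder at (-1.5, 10.5) misses the remaining region (no effect) — area = 220.65 mm²; the cube at (14, 14) is present — its section is the full 24×21 rectangle (area 504.00 mm²); Combining (union): the 2 present regions are separate (no shared area or edge), so areas and boundary lengths simply add and each stays a separate island — area = 724.65 mm²; (rotated 65° about Z; rotation is an isometry so areas/perimeters/island counts are preserved). Checking containment: at z = 4.92 the cross-section extends beyond the z = 4.32 cross-section by about 504.00 mm².

part overhangs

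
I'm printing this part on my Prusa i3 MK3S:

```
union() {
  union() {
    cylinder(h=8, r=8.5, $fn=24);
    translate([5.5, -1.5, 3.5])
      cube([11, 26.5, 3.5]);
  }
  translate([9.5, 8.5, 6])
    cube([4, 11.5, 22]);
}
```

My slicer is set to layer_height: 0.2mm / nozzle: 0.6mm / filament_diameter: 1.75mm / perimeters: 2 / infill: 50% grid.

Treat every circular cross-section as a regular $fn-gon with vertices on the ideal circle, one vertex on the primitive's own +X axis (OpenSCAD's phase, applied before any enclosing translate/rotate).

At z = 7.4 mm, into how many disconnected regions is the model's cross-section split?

At z = 7.4 mm: the r=8.5 cylinder gives a regular 24-gon of circumradius 8.5 (constant along its height); the cube at (5.5, -1.5) is not intersected at this z (z outside [3.5, 7]); Combining (union): only the r=8.5 cylinder is present, so the union is just that shape — 1 connected region; the cube at (9.5, 8.5) (footprint 4×11.5) is included at this height; Combining (union): the 2 present regions are separate (no shared area or edge), so areas and boundary lengths simply add and each stays a separate island — 2 connected regions. The result has 2 disconnected regions.

2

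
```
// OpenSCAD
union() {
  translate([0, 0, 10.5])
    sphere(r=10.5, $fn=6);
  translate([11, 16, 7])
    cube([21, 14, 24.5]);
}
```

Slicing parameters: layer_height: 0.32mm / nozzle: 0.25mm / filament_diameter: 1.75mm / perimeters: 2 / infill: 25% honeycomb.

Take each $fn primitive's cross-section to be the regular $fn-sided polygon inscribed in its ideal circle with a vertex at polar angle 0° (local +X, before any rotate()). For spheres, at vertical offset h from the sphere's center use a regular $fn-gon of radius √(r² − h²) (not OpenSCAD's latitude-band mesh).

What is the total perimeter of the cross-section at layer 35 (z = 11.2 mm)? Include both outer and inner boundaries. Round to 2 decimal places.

132.86 mm

At z = 11.2 mm: the sphere: section is a regular 6-gon, circumradius = √(r²−h²) = √(10.5²−0.7²) = 10.477 (perimeter = 2·6·10.477·sin(180°/6) = 62.86 mm); the cube at (11, 16) (footprint 21×14) is included at this height (perimeter 70.00 mm); Combining (union): the 2 present regions are separate (no shared area or edge), so areas and boundary lengths simply add and each stays a separate island — boundary = 132.86 mm. Overall, the cross-section has 2 separate islands. Total boundary length (outer) = 132.86 mm.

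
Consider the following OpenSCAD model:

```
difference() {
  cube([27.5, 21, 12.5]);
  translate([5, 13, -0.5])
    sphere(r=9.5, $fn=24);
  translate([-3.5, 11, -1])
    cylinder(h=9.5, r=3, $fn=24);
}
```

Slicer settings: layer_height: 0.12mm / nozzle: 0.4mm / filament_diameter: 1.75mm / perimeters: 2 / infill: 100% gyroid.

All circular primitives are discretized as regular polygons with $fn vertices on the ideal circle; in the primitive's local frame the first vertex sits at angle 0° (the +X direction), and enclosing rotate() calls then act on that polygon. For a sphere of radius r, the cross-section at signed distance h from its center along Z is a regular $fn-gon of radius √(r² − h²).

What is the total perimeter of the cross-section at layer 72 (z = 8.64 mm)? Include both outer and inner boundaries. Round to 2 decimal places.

At z = 8.64 mm: the cube is present — its section is the full 27.5×21 rectangle (perimeter 97.00 mm); the r=9.5 sphere at (5, 13) slices to a regular 24-gon of circumradius 2.590 (√(r²−h²) with h=9.14 from center) (perimeter = 2·24·2.590·sin(180°/24) = 16.23 mm); the cylinder at (-3.5, 11) does not reach this height (z outside [-1, 8.5]); After the difference (first − rest): starting from the 27.5×21 cube, the r=9.5 sphere at (5, 13) lies wholly inside it (removes its full 20.84 mm² and its 16.23 mm outline becomes a hole wall) — boundary (outer + 1 inner loop) = 113.23 mm. Overall, the cross-section is one region with 1 hole. Total boundary length (outer + inner) = 113.23 mm.

113.23 mm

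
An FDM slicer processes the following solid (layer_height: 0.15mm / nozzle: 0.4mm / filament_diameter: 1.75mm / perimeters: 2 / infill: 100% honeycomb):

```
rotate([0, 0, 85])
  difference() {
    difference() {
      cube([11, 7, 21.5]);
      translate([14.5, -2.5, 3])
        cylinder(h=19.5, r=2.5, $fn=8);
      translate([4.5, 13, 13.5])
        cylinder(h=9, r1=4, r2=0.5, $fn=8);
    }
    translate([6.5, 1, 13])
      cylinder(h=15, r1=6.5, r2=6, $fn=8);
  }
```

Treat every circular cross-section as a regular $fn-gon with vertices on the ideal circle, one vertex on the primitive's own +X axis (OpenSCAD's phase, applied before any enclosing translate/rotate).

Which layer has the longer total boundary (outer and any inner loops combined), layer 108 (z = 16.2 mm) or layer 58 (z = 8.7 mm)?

Layer 108 (z = 16.2): the cube (footprint 11×7) is included at this height (perimeter 36.00 mm); the r=2.5 cylinder at (14.5, -2.5) gives a regular 8-gon of circumradius 2.5 (constant along its height) (perimeter = 2·8·2.500·sin(180°/8) = 15.31 mm); the cone at (4.5, 13): at t=0.300 of its height the radius interpolates to r₁+(r₂−r₁)t = 2.950, giving a regular 8-gon of that circumradius (perimeter = 2·8·2.950·sin(180°/8) = 18.06 mm); Taking the first minus the rest: starting from the 11×7 cube, the r=2.5 cylinder at (14.5, -2.5) misses the remaining region (no effect); the cone at (4.5, 13) misses the remaining region (no effect) — boundary = 36.00 mm; the cone at (6.5, 1) (r1=6.5→r2=6) has section circumradius 6.393 here — a regular 8-gon (perimeter = 2·8·6.393·sin(180°/8) = 39.15 mm); Taking the first minus the rest: starting from the result so far, the cone at (6.5, 1) partially overlaps it — only the 63.79 mm² overlap (of its 115.61 mm²) is removed, clipping the outline — boundary = 31.78 mm; (rotated 85° about Z; rotation is an isometry so areas/perimeters/island counts are preserved). So its perimeter = 31.78 mm. Layer 58 (z = 8.7): the cube (footprint 11×7) is included at this height (perimeter 36.00 mm); the r=2.5 cylinder at (14.5, -2.5) gives a regular 8-gon of circumradius 2.5 (constant along its height) (perimeter = 2·8·2.500·sin(180°/8) = 15.31 mm); the cone at (4.5, 13) does not reach this height (z outside [13.5, 22.5]); Taking the first minus the rest: starting from the 11×7 cube, the r=2.5 cylinder at (14.5, -2.5) misses the remaining region (no effect) — boundary = 36.00 mm; the cone at (6.5, 1) is not intersected at this z (z outside [13, 28]); After the difference (first − rest): none of the subtracted shapes is present at this height, so the result so far is unchanged — boundary = 36.00 mm; (whole slice rotated 85° about Z — lengths, areas and connectivity unchanged). So its perimeter = 36.00 mm. Layer 58 is larger (36.00 vs 31.78 mm).

layer 58 (z = 8.7 mm)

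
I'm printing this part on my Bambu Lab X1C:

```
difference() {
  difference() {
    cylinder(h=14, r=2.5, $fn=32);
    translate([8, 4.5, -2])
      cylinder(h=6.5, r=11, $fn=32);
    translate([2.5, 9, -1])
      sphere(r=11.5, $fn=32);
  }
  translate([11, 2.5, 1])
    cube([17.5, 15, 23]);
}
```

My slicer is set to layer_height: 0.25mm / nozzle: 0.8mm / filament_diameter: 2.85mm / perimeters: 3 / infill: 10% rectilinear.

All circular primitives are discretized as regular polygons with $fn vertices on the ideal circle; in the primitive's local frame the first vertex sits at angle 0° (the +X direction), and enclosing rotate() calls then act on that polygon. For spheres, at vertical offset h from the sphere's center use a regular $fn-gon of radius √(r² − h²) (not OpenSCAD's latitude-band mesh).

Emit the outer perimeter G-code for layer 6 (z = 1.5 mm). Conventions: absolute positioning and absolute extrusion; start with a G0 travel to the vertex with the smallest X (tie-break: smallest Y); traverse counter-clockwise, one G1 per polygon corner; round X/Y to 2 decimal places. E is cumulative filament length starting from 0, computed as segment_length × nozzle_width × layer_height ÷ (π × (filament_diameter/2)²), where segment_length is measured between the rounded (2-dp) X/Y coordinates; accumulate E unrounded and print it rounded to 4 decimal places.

At z = 1.5 mm: the r=2.5 cylinder gives a regular 32-gon of circumradius 2.5 (constant along its height); the r=11 cylinder at (8, 4.5) contributes a regular 32-gon of circumradius 11; the sphere at (2.5, 9): section is a regular 32-gon, circumradius = √(r²−h²) = √(11.5²−2.5²) = 11.225; Subtracting the remaining from the first: starting from the r=2.5 cylinder, the r=11 cylinder at (8, 4.5) partially overlaps it — only the 17.64 mm² overlap (of its 377.69 mm²) is removed, clipping the outline; the r=11.5 sphere at (2.5, 9) partially overlaps it — only the 1.21 mm² overlap (of its 393.30 mm²) is removed, clipping the outline — 1 connected region; the cube at (11, 2.5) (footprint 17.5×15) is included at this height; After the difference (first − rest): starting from that combined region, the 17.5×15 cube at (11, 2.5) misses the remaining region (no effect) — 1 connected region. The outline is a single polygon with 10 vertices. Extrusion per mm of travel: 0.8 × 0.25 / (π × 1.425²) = 0.031351. Accumulating E over each segment gives final E = 0.1427.

G0 X-2.21 Y-1.15 Z1.50
G1 X-2.08 Y-1.39 E0.0086
G1 X-1.77 Y-1.77 E0.0239
G1 X-1.39 Y-2.08 E0.0393
G1 X-0.96 Y-2.31 E0.0546
G1 X-0.49 Y-2.45 E0.0700
G1 X-0.45 Y-2.46 E0.0713
G1 X-1.15 Y-1.61 E0.1058
G1 X-1.17 Y-1.56 E0.1075
G1 X-1.80 Y-1.37 E0.1281
G1 X-2.21 Y-1.15 E0.1427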